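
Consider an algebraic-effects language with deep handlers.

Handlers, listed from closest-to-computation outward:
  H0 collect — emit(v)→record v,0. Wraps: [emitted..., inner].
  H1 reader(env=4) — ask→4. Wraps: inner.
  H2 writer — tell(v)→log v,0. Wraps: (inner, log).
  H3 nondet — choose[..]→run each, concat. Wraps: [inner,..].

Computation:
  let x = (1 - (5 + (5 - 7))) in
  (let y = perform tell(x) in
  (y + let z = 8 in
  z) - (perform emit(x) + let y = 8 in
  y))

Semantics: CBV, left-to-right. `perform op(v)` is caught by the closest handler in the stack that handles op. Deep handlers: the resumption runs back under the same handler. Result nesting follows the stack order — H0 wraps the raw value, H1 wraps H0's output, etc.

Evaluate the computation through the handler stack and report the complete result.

Step-by-step:
tell(-2) @ H2 ⇒ log+=-2
emit(-2) @ H0 ⇒ out+=-2
H0 returns [-2, 0]
H1 returns [-2, 0]
H2 returns ([-2, 0], (-2))
H3 returns [([-2, 0], (-2))]
= [([-2, 0], (-2))]

Answer: [([-2, 0], (-2))]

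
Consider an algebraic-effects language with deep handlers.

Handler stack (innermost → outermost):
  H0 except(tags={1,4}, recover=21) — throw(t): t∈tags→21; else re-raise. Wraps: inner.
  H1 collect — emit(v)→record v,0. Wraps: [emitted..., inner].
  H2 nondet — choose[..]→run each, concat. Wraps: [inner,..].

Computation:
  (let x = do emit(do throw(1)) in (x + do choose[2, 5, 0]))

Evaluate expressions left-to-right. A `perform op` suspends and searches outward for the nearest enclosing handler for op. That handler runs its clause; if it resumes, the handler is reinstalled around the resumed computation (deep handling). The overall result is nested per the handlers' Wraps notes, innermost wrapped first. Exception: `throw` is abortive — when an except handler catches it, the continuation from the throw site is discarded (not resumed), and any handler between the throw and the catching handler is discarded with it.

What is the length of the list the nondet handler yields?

Answer: 1

Step-by-step:
throw(1) @ H0 caught ⇒ 21
H1 returns [21]
H2 returns [[21]]
= [[21]]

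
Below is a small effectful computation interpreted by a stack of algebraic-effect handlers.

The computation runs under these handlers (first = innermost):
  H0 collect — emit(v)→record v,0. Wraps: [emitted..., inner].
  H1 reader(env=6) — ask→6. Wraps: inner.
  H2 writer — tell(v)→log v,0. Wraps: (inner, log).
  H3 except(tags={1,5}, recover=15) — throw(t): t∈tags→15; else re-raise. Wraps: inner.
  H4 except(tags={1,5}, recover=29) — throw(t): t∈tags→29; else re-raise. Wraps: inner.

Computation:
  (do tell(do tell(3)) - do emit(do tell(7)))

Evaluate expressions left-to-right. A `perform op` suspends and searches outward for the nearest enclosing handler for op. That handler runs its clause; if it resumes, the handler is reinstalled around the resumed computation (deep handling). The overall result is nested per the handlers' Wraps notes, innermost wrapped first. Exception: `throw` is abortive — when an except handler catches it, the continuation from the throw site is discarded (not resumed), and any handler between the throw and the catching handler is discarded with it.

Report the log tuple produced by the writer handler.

Evaluation trace:
tell(3) @ H2 ⇒ log+=3
tell(0) @ H2 ⇒ log+=0
tell(7) @ H2 ⇒ log+=7
emit(0) @ H0 ⇒ out+=0
H0 returns [0, 0]
H1 returns [0, 0]
H2 returns ([0, 0], (3, 0, 7))
H3 returns ([0, 0], (3, 0, 7))
H4 returns ([0, 0], (3, 0, 7))
= ([0, 0], (3, 0, 7))

Answer: (3, 0, 7)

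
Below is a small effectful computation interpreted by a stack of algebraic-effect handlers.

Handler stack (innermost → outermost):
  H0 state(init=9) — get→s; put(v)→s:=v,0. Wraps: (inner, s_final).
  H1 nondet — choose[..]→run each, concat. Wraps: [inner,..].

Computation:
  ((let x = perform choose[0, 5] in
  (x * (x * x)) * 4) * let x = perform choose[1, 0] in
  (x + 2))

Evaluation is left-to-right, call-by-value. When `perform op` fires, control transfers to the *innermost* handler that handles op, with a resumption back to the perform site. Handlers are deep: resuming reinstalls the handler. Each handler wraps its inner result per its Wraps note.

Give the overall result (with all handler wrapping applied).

Answer: [(0, 9), (0, 9), (1500, 9), (1000, 9)]

Working:
choose[0, 5] @ H1
  branch[0] choose=0:
    choose[1, 0] @ H1
      branch[0] choose=1:
        H0 returns (0, 9)
        H1 returns [(0, 9)]
      branch[1] choose=0:
        H0 returns (0, 9)
        H1 returns [(0, 9)]
  branch[1] choose=5:
    choose[1, 0] @ H1
      branch[0] choose=1:
        H0 returns (1500, 9)
        H1 returns [(1500, 9)]
      branch[1] choose=0:
        H0 returns (1000, 9)
        H1 returns [(1000, 9)]
= [(0, 9), (0, 9), (1500, 9), (1000, 9)]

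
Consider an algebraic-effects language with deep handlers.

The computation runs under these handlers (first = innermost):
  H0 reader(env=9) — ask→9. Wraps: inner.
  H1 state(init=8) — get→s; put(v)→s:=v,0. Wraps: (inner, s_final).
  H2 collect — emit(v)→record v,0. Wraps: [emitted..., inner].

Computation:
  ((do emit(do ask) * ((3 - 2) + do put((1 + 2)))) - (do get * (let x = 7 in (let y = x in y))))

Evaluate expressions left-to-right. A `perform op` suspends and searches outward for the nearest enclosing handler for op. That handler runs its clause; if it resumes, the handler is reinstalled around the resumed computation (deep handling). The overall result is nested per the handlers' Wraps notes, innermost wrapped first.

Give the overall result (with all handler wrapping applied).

Step-by-step:
ask @ H0 ⇒ 9
emit(9) @ H2 ⇒ out+=9
put(3) @ H1 ⇒ s:=3
get @ H1 ⇒ 3
H0 returns -21
H1 returns (-21, 3)
H2 returns [9, (-21, 3)]
= [9, (-21, 3)]

Answer: [9, (-21, 3)]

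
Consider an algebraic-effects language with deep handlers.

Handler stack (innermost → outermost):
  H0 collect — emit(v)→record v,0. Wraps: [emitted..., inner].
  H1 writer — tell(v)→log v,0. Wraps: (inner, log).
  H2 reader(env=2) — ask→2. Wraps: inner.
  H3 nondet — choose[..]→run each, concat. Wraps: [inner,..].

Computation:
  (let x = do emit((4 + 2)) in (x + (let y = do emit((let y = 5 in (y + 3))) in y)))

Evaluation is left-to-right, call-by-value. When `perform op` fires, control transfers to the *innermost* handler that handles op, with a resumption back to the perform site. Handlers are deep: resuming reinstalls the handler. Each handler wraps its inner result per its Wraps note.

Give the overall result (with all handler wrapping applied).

Answer: [([6, 8, 0], ())]

Working:
emit(6) @ H0 ⇒ out+=6
emit(8) @ H0 ⇒ out+=8
H0 returns [6, 8, 0]
H1 returns ([6, 8, 0], ())
H2 returns ([6, 8, 0], ())
H3 returns [([6, 8, 0], ())]
= [([6, 8, 0], ())]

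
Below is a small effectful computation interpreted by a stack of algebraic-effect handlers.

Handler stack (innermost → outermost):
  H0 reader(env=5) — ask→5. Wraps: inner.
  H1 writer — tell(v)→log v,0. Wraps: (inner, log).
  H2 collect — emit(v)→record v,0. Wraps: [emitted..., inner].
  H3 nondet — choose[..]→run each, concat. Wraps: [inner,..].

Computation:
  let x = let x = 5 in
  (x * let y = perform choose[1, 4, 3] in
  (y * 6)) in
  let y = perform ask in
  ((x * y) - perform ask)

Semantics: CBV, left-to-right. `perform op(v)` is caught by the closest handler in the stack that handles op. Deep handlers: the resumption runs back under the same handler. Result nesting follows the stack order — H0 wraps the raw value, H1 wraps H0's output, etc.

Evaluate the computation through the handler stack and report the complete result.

Step-by-step:
choose[1, 4, 3] @ H3
  branch[0] choose=1:
    ask @ H0 ⇒ 5
    ask @ H0 ⇒ 5
    H0 returns 145
    H1 returns (145, ())
    H2 returns [(145, ())]
    H3 returns [[(145, ())]]
  branch[1] choose=4:
    ask @ H0 ⇒ 5
    ask @ H0 ⇒ 5
    H0 returns 595
    H1 returns (595, ())
    H2 returns [(595, ())]
    H3 returns [[(595, ())]]
  branch[2] choose=3:
    ask @ H0 ⇒ 5
    ask @ H0 ⇒ 5
    H0 returns 445
    H1 returns (445, ())
    H2 returns [(445, ())]
    H3 returns [[(445, ())]]
= [[(145, ())], [(595, ())], [(445, ())]]

Answer: [[(145, ())], [(595, ())], [(445, ())]]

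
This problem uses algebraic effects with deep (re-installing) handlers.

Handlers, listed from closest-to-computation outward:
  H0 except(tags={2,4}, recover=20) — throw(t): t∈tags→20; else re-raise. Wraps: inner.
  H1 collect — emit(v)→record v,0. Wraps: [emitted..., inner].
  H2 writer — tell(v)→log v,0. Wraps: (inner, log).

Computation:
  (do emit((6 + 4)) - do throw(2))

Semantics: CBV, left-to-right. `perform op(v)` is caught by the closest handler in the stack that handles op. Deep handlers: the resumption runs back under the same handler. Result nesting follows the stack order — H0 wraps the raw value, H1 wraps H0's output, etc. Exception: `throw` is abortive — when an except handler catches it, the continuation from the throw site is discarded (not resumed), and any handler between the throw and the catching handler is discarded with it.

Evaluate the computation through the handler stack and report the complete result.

Answer: ([10, 20], ())

Step-by-step:
emit(10) @ H1 ⇒ out+=10
throw(2) @ H0 caught ⇒ 20
H1 returns [10, 20]
H2 returns ([10, 20], ())
= ([10, 20], ())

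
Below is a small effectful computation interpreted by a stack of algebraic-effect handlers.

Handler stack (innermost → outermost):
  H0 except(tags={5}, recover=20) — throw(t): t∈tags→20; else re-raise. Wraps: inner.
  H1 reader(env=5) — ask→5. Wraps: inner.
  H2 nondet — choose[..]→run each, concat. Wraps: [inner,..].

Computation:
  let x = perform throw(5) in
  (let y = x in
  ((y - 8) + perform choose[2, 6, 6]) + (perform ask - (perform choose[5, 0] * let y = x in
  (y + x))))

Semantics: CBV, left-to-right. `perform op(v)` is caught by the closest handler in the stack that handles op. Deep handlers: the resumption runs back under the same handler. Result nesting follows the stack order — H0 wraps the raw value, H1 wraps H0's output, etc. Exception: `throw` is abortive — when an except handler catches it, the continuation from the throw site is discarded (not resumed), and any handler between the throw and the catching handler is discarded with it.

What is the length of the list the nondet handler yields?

Working:
throw(5) @ H0 caught ⇒ 20
H1 returns 20
H2 returns [20]
= [20]

Answer: 1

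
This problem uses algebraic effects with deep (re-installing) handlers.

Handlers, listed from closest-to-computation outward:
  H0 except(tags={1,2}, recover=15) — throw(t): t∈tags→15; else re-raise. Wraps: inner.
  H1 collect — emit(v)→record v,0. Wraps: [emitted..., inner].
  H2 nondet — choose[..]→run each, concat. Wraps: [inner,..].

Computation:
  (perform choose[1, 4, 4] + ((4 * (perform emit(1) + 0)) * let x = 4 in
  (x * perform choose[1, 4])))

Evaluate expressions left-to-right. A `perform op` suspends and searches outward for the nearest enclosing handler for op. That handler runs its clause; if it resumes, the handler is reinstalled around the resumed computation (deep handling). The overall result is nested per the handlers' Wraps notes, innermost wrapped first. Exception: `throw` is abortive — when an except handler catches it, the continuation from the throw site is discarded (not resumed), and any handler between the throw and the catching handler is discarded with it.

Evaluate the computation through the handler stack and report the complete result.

Answer: [[1, 1], [1, 1], [1, 4], [1, 4], [1, 4], [1, 4]]

Working:
choose[1, 4, 4] @ H2
  branch[0] choose=1:
    emit(1) @ H1 ⇒ out+=1
    choose[1, 4] @ H2
      branch[0] choose=1:
        H0 returns 1
        H1 returns [1, 1]
        H2 returns [[1, 1]]
      branch[1] choose=4:
        H0 returns 1
        H1 returns [1, 1]
        H2 returns [[1, 1]]
  branch[1] choose=4:
    emit(1) @ H1 ⇒ out+=1
    choose[1, 4] @ H2
      branch[0] choose=1:
        H0 returns 4
        H1 returns [1, 4]
        H2 returns [[1, 4]]
      branch[1] choose=4:
        H0 returns 4
        H1 returns [1, 4]
        H2 returns [[1, 4]]
  branch[2] choose=4:
    emit(1) @ H1 ⇒ out+=1
    choose[1, 4] @ H2
      branch[0] choose=1:
        H0 returns 4
        H1 returns [1, 4]
        H2 returns [[1, 4]]
      branch[1] choose=4:
        H0 returns 4
        H1 returns [1, 4]
        H2 returns [[1, 4]]
= [[1, 1], [1, 1], [1, 4], [1, 4], [1, 4], [1, 4]]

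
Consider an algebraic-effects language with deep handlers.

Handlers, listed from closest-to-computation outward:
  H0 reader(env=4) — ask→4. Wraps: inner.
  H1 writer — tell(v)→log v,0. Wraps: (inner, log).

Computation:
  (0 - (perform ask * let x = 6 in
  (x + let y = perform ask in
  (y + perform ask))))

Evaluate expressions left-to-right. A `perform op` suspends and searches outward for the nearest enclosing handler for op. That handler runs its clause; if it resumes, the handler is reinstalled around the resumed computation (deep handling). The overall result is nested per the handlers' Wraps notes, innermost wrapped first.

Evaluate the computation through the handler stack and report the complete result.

Answer: (-56, ())

Step-by-step:
ask @ H0 ⇒ 4
ask @ H0 ⇒ 4
ask @ H0 ⇒ 4
H0 returns -56
H1 returns (-56, ())
= (-56, ())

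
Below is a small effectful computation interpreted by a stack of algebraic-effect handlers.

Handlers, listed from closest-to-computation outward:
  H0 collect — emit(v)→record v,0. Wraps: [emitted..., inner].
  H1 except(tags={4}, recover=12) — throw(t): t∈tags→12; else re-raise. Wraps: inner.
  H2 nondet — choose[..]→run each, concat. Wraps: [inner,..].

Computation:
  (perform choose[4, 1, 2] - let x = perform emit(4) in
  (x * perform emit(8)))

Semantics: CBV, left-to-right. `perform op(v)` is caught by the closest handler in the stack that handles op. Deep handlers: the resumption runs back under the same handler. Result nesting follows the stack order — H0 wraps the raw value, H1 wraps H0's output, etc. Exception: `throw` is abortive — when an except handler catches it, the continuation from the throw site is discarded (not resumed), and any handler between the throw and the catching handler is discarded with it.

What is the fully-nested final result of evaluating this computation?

Step-by-step:
choose[4, 1, 2] @ H2
  branch[0] choose=4:
    emit(4) @ H0 ⇒ out+=4
    emit(8) @ H0 ⇒ out+=8
    H0 returns [4, 8, 4]
    H1 returns [4, 8, 4]
    H2 returns [[4, 8, 4]]
  branch[1] choose=1:
    emit(4) @ H0 ⇒ out+=4
    emit(8) @ H0 ⇒ out+=8
    H0 returns [4, 8, 1]
    H1 returns [4, 8, 1]
    H2 returns [[4, 8, 1]]
  branch[2] choose=2:
    emit(4) @ H0 ⇒ out+=4
    emit(8) @ H0 ⇒ out+=8
    H0 returns [4, 8, 2]
    H1 returns [4, 8, 2]
    H2 returns [[4, 8, 2]]
= [[4, 8, 4], [4, 8, 1], [4, 8, 2]]

Answer: [[4, 8, 4], [4, 8, 1], [4, 8, 2]]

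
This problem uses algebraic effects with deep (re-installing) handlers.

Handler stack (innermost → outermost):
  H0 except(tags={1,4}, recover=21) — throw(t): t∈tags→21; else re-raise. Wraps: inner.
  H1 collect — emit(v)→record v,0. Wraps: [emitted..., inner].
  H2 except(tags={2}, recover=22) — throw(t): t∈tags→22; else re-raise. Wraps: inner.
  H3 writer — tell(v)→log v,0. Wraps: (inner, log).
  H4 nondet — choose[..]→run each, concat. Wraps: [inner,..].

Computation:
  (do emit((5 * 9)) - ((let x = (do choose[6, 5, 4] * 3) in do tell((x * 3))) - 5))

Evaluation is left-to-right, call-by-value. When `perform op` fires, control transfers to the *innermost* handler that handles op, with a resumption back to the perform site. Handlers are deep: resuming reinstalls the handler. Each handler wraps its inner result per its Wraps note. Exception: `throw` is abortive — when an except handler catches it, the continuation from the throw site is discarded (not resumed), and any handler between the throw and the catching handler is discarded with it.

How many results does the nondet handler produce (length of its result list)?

Answer: 3

Evaluation trace:
emit(45) @ H1 ⇒ out+=45
choose[6, 5, 4] @ H4
  branch[0] choose=6:
    tell(54) @ H3 ⇒ log+=54
    H0 returns 5
    H1 returns [45, 5]
    H2 returns [45, 5]
    H3 returns ([45, 5], (54))
    H4 returns [([45, 5], (54))]
  branch[1] choose=5:
    tell(45) @ H3 ⇒ log+=45
    H0 returns 5
    H1 returns [45, 5]
    H2 returns [45, 5]
    H3 returns ([45, 5], (45))
    H4 returns [([45, 5], (45))]
  branch[2] choose=4:
    tell(36) @ H3 ⇒ log+=36
    H0 returns 5
    H1 returns [45, 5]
    H2 returns [45, 5]
    H3 returns ([45, 5], (36))
    H4 returns [([45, 5], (36))]
= [([45, 5], (54)), ([45, 5], (45)), ([45, 5], (36))]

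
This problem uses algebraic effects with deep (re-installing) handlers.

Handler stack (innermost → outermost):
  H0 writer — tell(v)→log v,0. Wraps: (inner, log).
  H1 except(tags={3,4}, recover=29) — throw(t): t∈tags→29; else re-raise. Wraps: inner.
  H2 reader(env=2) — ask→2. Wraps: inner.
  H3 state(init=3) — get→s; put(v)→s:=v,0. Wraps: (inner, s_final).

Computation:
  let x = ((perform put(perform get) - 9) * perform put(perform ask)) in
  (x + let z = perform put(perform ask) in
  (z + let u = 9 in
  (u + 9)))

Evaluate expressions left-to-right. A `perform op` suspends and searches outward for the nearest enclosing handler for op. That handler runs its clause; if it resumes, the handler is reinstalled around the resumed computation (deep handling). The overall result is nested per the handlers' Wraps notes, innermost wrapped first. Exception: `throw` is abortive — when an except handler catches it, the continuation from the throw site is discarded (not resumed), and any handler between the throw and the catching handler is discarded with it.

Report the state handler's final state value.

Working:
get @ H3 ⇒ 3
put(3) @ H3 ⇒ s:=3
ask @ H2 ⇒ 2
put(2) @ H3 ⇒ s:=2
ask @ H2 ⇒ 2
put(2) @ H3 ⇒ s:=2
H0 returns (18, ())
H1 returns (18, ())
H2 returns (18, ())
H3 returns ((18, ()), 2)
= ((18, ()), 2)

Answer: 2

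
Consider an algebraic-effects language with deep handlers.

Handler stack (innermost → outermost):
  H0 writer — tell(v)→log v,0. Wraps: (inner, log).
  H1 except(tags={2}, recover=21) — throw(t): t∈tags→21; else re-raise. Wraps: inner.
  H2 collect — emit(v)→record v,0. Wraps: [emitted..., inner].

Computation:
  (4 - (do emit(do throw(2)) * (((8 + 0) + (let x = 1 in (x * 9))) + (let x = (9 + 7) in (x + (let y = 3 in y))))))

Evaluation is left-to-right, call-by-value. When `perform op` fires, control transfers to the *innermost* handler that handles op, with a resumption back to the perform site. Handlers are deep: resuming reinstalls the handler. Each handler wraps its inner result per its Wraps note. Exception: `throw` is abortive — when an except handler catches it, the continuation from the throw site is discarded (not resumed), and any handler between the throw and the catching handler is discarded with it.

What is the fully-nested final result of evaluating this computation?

Step-by-step:
throw(2) @ H1 caught ⇒ 21
H2 returns [21]
= [21]

Answer: [21]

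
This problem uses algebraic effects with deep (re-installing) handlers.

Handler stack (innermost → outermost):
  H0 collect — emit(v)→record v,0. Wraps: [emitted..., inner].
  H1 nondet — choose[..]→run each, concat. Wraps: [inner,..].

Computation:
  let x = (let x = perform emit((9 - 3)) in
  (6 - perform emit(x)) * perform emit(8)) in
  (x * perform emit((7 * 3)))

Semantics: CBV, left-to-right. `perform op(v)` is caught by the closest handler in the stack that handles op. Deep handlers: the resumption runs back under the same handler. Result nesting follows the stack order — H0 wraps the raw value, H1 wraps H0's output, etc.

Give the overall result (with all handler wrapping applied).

Evaluation trace:
emit(6) @ H0 ⇒ out+=6
emit(0) @ H0 ⇒ out+=0
emit(8) @ H0 ⇒ out+=8
emit(21) @ H0 ⇒ out+=21
H0 returns [6, 0, 8, 21, 0]
H1 returns [[6, 0, 8, 21, 0]]
= [[6, 0, 8, 21, 0]]

Answer: [[6, 0, 8, 21, 0]]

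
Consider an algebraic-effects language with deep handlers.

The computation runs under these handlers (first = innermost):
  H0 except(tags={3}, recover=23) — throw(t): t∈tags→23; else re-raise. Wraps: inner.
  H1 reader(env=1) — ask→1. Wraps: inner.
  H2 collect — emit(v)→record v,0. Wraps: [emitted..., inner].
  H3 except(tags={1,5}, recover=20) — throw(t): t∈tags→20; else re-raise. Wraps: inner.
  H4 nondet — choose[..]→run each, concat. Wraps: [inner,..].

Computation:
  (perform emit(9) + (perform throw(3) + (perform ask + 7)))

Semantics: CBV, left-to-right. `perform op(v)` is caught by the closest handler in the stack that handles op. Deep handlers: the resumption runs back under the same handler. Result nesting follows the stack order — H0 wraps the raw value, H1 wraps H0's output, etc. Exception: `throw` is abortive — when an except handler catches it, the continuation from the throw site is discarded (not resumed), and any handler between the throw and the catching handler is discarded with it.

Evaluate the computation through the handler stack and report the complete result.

Answer: [[9, 23]]

Evaluation trace:
emit(9) @ H2 ⇒ out+=9
throw(3) @ H0 caught ⇒ 23
H1 returns 23
H2 returns [9, 23]
H3 returns [9, 23]
H4 returns [[9, 23]]
= [[9, 23]]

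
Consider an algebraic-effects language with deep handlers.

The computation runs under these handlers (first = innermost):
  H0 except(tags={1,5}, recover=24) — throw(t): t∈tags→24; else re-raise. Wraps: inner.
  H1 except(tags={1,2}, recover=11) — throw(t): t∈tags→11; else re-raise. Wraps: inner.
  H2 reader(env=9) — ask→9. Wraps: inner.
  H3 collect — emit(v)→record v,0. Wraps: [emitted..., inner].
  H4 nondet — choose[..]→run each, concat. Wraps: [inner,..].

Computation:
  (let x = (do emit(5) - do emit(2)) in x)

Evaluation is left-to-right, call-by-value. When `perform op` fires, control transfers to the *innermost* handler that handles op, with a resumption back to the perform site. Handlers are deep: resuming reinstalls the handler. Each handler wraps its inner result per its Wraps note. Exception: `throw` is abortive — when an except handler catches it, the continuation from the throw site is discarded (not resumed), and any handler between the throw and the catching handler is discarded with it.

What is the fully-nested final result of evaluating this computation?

Step-by-step:
emit(5) @ H3 ⇒ out+=5
emit(2) @ H3 ⇒ out+=2
H0 returns 0
H1 returns 0
H2 returns 0
H3 returns [5, 2, 0]
H4 returns [[5, 2, 0]]
= [[5, 2, 0]]

Answer: [[5, 2, 0]]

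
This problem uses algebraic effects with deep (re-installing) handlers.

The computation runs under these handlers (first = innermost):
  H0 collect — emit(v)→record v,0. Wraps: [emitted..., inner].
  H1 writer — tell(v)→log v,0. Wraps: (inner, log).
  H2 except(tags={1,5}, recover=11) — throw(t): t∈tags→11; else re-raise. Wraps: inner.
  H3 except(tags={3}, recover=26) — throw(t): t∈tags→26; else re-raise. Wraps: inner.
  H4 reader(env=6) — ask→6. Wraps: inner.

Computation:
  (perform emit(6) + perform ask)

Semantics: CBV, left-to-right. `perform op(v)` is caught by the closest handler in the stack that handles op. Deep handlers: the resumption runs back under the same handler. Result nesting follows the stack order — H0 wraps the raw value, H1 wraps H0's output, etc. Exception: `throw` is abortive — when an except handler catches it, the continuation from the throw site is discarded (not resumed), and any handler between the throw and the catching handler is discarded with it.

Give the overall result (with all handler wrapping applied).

Working:
emit(6) @ H0 ⇒ out+=6
ask @ H4 ⇒ 6
H0 returns [6, 6]
H1 returns ([6, 6], ())
H2 returns ([6, 6], ())
H3 returns ([6, 6], ())
H4 returns ([6, 6], ())
= ([6, 6], ())

Answer: ([6, 6], ())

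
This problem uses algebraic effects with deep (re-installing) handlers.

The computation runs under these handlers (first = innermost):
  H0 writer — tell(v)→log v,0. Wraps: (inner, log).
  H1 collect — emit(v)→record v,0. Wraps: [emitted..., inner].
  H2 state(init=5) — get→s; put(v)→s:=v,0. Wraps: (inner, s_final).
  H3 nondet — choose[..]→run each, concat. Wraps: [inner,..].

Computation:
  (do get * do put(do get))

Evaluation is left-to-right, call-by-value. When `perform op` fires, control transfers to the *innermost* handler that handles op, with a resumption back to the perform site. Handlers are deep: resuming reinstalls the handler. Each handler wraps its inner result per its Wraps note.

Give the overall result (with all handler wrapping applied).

Answer: [([(0, ())], 5)]

Evaluation trace:
get @ H2 ⇒ 5
get @ H2 ⇒ 5
put(5) @ H2 ⇒ s:=5
H0 returns (0, ())
H1 returns [(0, ())]
H2 returns ([(0, ())], 5)
H3 returns [([(0, ())], 5)]
= [([(0, ())], 5)]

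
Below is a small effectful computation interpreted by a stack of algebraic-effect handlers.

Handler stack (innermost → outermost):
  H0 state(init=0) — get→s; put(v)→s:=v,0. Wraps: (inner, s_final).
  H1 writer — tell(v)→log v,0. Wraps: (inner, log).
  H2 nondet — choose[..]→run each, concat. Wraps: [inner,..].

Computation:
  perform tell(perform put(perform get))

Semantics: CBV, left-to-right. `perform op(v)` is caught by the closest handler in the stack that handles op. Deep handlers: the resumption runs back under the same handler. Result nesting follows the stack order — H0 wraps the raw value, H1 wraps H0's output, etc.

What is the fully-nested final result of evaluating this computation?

Answer: [((0, 0), (0))]

Evaluation trace:
get @ H0 ⇒ 0
put(0) @ H0 ⇒ s:=0
tell(0) @ H1 ⇒ log+=0
H0 returns (0, 0)
H1 returns ((0, 0), (0))
H2 returns [((0, 0), (0))]
= [((0, 0), (0))]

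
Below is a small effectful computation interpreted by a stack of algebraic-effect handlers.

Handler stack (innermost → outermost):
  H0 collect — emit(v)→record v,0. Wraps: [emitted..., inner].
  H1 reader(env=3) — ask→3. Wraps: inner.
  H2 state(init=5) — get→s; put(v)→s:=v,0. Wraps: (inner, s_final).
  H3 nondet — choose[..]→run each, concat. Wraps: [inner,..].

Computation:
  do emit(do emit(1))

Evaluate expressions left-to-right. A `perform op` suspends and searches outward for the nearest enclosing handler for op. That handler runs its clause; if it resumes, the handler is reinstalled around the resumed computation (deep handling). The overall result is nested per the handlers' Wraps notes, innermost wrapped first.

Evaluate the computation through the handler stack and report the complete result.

Working:
emit(1) @ H0 ⇒ out+=1
emit(0) @ H0 ⇒ out+=0
H0 returns [1, 0, 0]
H1 returns [1, 0, 0]
H2 returns ([1, 0, 0], 5)
H3 returns [([1, 0, 0], 5)]
= [([1, 0, 0], 5)]

Answer: [([1, 0, 0], 5)]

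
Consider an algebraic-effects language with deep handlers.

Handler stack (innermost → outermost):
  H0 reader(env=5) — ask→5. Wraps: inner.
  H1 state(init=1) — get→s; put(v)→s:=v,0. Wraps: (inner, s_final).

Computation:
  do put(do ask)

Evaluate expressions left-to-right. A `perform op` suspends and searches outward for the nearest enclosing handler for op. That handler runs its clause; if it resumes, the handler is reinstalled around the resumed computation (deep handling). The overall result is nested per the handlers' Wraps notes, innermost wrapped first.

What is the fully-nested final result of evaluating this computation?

Working:
ask @ H0 ⇒ 5
put(5) @ H1 ⇒ s:=5
H0 returns 0
H1 returns (0, 5)
= (0, 5)

Answer: (0, 5)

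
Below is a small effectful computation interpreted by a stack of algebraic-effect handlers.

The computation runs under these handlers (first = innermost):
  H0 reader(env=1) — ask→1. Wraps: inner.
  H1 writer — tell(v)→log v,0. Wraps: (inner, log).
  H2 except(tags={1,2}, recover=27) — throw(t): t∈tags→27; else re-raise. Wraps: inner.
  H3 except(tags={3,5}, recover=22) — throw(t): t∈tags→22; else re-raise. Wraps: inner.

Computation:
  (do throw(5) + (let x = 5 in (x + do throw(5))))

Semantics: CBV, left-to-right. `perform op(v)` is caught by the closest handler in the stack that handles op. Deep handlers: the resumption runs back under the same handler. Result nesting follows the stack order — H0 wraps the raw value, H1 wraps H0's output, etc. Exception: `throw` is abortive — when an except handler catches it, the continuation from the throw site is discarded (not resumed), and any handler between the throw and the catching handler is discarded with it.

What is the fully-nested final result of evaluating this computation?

Answer: 22

Working:
throw(5) @ H2 re-raised
throw(5) @ H3 caught ⇒ 22
= 22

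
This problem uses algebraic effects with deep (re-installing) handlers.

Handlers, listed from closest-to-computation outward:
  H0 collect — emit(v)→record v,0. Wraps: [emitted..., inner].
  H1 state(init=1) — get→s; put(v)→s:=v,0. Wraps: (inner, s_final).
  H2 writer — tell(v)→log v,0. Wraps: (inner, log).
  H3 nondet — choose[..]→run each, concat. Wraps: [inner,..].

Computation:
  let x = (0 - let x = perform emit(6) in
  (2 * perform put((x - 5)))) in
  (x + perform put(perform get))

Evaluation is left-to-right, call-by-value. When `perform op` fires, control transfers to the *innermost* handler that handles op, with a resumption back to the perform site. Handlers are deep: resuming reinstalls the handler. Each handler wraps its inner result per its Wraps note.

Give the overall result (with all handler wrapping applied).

Answer: [(([6, 0], -5), ())]

Working:
emit(6) @ H0 ⇒ out+=6
put(-5) @ H1 ⇒ s:=-5
get @ H1 ⇒ -5
put(-5) @ H1 ⇒ s:=-5
H0 returns [6, 0]
H1 returns ([6, 0], -5)
H2 returns (([6, 0], -5), ())
H3 returns [(([6, 0], -5), ())]
= [(([6, 0], -5), ())]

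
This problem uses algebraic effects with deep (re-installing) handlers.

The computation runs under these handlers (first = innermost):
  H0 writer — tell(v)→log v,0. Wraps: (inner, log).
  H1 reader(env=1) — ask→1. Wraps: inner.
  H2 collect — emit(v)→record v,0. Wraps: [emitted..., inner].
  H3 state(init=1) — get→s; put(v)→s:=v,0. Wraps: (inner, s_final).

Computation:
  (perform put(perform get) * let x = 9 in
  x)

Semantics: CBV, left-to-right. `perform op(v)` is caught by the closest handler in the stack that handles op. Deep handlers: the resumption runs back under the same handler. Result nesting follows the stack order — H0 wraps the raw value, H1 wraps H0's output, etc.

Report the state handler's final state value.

Working:
get @ H3 ⇒ 1
put(1) @ H3 ⇒ s:=1
H0 returns (0, ())
H1 returns (0, ())
H2 returns [(0, ())]
H3 returns ([(0, ())], 1)
= ([(0, ())], 1)

Answer: 1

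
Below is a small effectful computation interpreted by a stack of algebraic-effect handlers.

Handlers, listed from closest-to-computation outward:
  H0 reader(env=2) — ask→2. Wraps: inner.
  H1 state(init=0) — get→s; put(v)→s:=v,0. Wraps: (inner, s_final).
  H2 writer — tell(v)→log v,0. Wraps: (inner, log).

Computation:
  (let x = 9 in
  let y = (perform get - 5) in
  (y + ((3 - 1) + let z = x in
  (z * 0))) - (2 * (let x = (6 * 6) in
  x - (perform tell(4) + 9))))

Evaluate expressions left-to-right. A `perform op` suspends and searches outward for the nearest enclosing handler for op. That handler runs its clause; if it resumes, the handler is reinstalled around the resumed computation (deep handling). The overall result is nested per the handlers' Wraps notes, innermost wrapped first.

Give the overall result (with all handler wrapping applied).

Step-by-step:
get @ H1 ⇒ 0
tell(4) @ H2 ⇒ log+=4
H0 returns -57
H1 returns (-57, 0)
H2 returns ((-57, 0), (4))
= ((-57, 0), (4))

Answer: ((-57, 0), (4))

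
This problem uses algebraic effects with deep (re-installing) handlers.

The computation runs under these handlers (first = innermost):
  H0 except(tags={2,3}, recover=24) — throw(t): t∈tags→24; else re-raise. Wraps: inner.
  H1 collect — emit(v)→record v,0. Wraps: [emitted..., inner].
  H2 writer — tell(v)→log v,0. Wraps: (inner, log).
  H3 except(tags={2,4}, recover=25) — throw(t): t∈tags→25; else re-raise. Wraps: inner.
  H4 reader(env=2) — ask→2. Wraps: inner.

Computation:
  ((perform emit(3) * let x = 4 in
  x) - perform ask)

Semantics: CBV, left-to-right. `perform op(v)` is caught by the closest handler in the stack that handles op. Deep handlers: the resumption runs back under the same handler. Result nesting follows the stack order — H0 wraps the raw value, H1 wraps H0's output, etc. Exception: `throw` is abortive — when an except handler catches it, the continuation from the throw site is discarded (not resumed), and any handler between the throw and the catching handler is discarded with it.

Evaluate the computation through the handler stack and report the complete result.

Answer: ([3, -2], ())

Step-by-step:
emit(3) @ H1 ⇒ out+=3
ask @ H4 ⇒ 2
H0 returns -2
H1 returns [3, -2]
H2 returns ([3, -2], ())
H3 returns ([3, -2], ())
H4 returns ([3, -2], ())
= ([3, -2], ())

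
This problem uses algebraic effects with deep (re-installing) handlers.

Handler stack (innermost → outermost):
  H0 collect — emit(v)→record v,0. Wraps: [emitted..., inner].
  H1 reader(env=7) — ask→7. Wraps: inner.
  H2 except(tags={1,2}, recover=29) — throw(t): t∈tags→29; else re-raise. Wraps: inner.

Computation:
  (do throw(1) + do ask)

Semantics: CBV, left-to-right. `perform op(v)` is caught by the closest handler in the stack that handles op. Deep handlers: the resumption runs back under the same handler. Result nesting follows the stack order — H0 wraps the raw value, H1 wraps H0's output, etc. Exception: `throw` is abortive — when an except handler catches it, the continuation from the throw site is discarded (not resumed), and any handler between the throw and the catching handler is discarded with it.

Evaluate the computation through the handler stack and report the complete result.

Working:
throw(1) @ H2 caught ⇒ 29
= 29

Answer: 29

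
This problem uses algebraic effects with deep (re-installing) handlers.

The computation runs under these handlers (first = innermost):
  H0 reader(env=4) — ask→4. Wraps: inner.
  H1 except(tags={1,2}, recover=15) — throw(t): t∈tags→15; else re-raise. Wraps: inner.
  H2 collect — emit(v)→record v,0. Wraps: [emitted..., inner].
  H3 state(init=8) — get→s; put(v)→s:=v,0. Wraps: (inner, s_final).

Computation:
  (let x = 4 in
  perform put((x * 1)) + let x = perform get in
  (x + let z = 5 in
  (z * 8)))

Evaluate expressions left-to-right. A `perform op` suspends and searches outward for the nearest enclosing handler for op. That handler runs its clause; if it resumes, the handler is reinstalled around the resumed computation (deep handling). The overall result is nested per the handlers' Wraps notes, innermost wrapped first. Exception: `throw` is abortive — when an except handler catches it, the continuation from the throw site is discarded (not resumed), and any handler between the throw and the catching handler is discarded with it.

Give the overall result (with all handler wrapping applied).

Step-by-step:
put(4) @ H3 ⇒ s:=4
get @ H3 ⇒ 4
H0 returns 44
H1 returns 44
H2 returns [44]
H3 returns ([44], 4)
= ([44], 4)

Answer: ([44], 4)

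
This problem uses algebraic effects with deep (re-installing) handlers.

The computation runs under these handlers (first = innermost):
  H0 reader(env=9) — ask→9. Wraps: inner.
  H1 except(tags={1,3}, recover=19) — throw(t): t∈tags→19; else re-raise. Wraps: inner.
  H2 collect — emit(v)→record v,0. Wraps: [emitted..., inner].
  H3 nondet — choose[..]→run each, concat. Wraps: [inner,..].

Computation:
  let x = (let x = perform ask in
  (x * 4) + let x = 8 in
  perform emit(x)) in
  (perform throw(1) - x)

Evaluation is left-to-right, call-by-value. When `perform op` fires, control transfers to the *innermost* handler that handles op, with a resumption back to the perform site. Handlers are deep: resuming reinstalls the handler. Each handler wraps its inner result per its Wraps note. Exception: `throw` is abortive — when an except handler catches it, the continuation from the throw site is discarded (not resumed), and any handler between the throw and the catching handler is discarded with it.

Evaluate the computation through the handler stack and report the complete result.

Evaluation trace:
ask @ H0 ⇒ 9
emit(8) @ H2 ⇒ out+=8
throw(1) @ H1 caught ⇒ 19
H2 returns [8, 19]
H3 returns [[8, 19]]
= [[8, 19]]

Answer: [[8, 19]]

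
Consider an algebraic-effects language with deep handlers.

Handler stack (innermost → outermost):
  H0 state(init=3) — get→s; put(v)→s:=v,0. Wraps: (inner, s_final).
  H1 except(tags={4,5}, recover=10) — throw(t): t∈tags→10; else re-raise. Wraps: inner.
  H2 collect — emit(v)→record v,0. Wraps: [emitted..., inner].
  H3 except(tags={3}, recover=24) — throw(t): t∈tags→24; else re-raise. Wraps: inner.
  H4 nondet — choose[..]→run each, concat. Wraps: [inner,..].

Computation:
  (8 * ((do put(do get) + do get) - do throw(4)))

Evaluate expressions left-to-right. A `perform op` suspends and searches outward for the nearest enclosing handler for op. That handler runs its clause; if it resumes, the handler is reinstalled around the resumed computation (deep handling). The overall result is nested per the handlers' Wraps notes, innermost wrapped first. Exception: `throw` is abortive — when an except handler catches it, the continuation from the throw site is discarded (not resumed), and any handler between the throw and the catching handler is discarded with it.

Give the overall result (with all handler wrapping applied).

Answer: [[10]]

Evaluation trace:
get @ H0 ⇒ 3
put(3) @ H0 ⇒ s:=3
get @ H0 ⇒ 3
throw(4) @ H1 caught ⇒ 10
H2 returns [10]
H3 returns [10]
H4 returns [[10]]
= [[10]]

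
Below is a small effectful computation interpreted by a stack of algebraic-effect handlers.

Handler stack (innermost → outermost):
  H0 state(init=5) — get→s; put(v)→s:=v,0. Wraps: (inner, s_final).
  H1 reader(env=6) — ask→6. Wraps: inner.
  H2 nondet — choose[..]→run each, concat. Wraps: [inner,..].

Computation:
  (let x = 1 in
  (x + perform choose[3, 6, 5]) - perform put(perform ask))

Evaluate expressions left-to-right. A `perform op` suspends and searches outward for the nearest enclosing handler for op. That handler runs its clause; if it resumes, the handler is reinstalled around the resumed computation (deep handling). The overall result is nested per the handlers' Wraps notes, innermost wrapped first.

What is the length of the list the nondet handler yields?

Answer: 3

Working:
choose[3, 6, 5] @ H2
  branch[0] choose=3:
    ask @ H1 ⇒ 6
    put(6) @ H0 ⇒ s:=6
    H0 returns (4, 6)
    H1 returns (4, 6)
    H2 returns [(4, 6)]
  branch[1] choose=6:
    ask @ H1 ⇒ 6
    put(6) @ H0 ⇒ s:=6
    H0 returns (7, 6)
    H1 returns (7, 6)
    H2 returns [(7, 6)]
  branch[2] choose=5:
    ask @ H1 ⇒ 6
    put(6) @ H0 ⇒ s:=6
    H0 returns (6, 6)
    H1 returns (6, 6)
    H2 returns [(6, 6)]
= [(4, 6), (7, 6), (6, 6)]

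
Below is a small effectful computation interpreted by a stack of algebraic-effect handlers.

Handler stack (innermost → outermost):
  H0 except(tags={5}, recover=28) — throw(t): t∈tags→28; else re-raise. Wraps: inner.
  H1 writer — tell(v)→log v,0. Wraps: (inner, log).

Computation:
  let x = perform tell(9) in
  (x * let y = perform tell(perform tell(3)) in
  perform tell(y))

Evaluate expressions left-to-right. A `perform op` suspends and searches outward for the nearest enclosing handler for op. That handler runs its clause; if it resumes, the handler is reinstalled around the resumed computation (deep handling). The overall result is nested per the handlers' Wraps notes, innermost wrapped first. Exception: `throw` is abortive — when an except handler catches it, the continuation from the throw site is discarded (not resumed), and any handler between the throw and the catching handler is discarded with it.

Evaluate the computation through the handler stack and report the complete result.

Answer: (0, (9, 3, 0, 0))

Evaluation trace:
tell(9) @ H1 ⇒ log+=9
tell(3) @ H1 ⇒ log+=3
tell(0) @ H1 ⇒ log+=0
tell(0) @ H1 ⇒ log+=0
H0 returns 0
H1 returns (0, (9, 3, 0, 0))
= (0, (9, 3, 0, 0))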